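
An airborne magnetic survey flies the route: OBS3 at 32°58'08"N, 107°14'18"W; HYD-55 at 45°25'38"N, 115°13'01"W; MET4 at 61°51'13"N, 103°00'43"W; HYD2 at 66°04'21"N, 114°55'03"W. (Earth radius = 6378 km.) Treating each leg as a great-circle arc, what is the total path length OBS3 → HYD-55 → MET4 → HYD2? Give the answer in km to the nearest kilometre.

4282 km

OBS3: φ = +32.96889°, λ = -107.23833°
HYD-55: φ = +45.42722°, λ = -115.21694°
MET4: φ = +61.85361°, λ = -103.01194°
HYD2: φ = +66.07250°, λ = -114.91750°
OBS3→HYD-55: c = 0.242446 rad, d = 1546.32 km
HYD-55→MET4: c = 0.312067 rad, d = 1990.36 km
MET4→HYD2: c = 0.116902 rad, d = 745.60 km
Total = 1546.32 + 1990.36 + 745.60 = 4282.29 km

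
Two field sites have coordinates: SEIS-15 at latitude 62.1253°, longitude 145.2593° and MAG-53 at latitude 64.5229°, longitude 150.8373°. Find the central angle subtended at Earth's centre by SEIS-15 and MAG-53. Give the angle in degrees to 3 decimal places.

Δφ = 2.3976°,  Δλ = 5.5780°
a = sin²(Δφ/2) + cos φ₁ cos φ₂ sin²(Δλ/2) = 0.000914
c = 2·arcsin(√a) = 0.060470 rad = 3.4646°

3.465°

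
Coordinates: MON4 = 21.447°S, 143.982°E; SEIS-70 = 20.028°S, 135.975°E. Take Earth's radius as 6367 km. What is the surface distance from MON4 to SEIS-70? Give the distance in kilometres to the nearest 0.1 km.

Δφ = 1.4190°,  Δλ = -8.0070°
a = sin²(Δφ/2) + cos φ₁ cos φ₂ sin²(Δλ/2) = 0.004416
c = 2·arcsin(√a) = 0.133003 rad = 7.6205°
d = R·c = 6367 × 0.133003 = 846.8 km

846.8 km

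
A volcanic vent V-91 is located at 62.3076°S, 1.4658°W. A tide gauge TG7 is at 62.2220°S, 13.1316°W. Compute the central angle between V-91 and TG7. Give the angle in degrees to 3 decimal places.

5.422°

Δφ = 0.0856°,  Δλ = -11.6658°
a = sin²(Δφ/2) + cos φ₁ cos φ₂ sin²(Δλ/2) = 0.002237
c = 2·arcsin(√a) = 0.094639 rad = 5.4224°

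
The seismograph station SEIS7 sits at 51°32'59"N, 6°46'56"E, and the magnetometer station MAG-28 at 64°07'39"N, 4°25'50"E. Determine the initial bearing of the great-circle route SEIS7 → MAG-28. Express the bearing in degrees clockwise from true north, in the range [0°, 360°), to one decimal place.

SEIS7: φ = +51.54972°, λ = +6.78222°
MAG-28: φ = +64.12750°, λ = +4.43056°
Δλ = -2.3517°
y = sin Δλ · cos φ₂ = -0.017905
x = cos φ₁ sin φ₂ − sin φ₁ cos φ₂ cos Δλ = 0.218053
θ = atan2(y, x) = -4.6943° → 355.3057° (mod 360°)

355.3°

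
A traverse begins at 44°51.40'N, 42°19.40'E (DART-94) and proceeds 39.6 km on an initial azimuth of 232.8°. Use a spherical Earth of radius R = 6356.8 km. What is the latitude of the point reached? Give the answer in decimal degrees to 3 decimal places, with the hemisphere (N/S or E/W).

44.640°N

DART-94: φ = +44.85667°, λ = +42.32333°
δ = d/R = 39.6/6356.8 = 0.006230 rad
φ₂ = arcsin(sin φ₁ cos δ + cos φ₁ sin δ cos θ)
   = arcsin(0.70534·0.99998 + 0.70887·0.00623·-0.60460) = 44.64017°
λ₂ = λ₁ + atan2(sin θ sin δ cos φ₁, cos δ − sin φ₁ sin φ₂) = 41.92377°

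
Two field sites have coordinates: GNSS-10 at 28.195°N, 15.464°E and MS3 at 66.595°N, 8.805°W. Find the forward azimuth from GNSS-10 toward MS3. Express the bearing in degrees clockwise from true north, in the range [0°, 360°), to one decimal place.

345.6°

Δλ = -24.2690°
y = sin Δλ · cos φ₂ = -0.163269
x = cos φ₁ sin φ₂ − sin φ₁ cos φ₂ cos Δλ = 0.637734
θ = atan2(y, x) = -14.3601° → 345.6399° (mod 360°)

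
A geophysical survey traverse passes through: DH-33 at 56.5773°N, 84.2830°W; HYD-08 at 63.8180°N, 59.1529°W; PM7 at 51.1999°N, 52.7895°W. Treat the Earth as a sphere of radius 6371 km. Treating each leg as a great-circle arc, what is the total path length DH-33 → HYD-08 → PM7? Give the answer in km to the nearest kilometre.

3042 km

DH-33→HYD-08: c = 0.249559 rad, d = 1589.94 km
HYD-08→PM7: c = 0.227894 rad, d = 1451.91 km
Total = 1589.94 + 1451.91 = 3041.85 km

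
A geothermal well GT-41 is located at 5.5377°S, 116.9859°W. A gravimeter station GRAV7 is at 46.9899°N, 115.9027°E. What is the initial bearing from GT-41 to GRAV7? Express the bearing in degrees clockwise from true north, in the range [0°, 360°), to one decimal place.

321.7°

Δλ = -127.1114°
y = sin Δλ · cos φ₂ = -0.543972
x = cos φ₁ sin φ₂ − sin φ₁ cos φ₂ cos Δλ = 0.688104
θ = atan2(y, x) = -38.3277° → 321.6723° (mod 360°)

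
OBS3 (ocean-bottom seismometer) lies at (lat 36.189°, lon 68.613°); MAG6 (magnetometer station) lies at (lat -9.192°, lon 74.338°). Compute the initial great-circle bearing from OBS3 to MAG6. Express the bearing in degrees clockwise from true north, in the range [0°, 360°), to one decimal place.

Δλ = 5.7250°
y = sin Δλ · cos φ₂ = 0.098473
x = cos φ₁ sin φ₂ − sin φ₁ cos φ₂ cos Δλ = -0.708886
θ = atan2(y, x) = 172.0915° → 172.0915° (mod 360°)

172.1°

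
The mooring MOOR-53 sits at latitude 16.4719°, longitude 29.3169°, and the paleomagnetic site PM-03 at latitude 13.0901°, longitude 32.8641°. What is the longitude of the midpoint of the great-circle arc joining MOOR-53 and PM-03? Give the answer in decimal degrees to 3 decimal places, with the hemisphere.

31.104°E

Bx = cos φ₂ cos Δλ = 0.972149,  By = cos φ₂ sin Δλ = 0.060263
φₘ = atan2(sin φ₁ + sin φ₂, √((cos φ₁ + Bx)² + By²)) = 14.78777°
λₘ = λ₁ + atan2(By, cos φ₁ + Bx) = 31.10432°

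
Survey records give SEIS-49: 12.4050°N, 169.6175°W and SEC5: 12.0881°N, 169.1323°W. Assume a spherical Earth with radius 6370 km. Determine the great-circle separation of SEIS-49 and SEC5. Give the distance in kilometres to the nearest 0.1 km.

63.4 km

Δφ = -0.3169°,  Δλ = 0.4852°
a = sin²(Δφ/2) + cos φ₁ cos φ₂ sin²(Δλ/2) = 0.000025
c = 2·arcsin(√a) = 0.009954 rad = 0.5703°
d = R·c = 6370 × 0.009954 = 63.4 km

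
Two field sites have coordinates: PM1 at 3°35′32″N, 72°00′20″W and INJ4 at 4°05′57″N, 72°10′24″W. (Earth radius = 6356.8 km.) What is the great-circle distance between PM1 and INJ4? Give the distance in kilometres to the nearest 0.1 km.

PM1: φ = +3.59222°, λ = -72.00556°
INJ4: φ = +4.09917°, λ = -72.17333°
Δφ = 0.5069°,  Δλ = -0.1678°
a = sin²(Δφ/2) + cos φ₁ cos φ₂ sin²(Δλ/2) = 0.000022
c = 2·arcsin(√a) = 0.009318 rad = 0.5339°
d = R·c = 6356.8 × 0.009318 = 59.2 km

59.2 km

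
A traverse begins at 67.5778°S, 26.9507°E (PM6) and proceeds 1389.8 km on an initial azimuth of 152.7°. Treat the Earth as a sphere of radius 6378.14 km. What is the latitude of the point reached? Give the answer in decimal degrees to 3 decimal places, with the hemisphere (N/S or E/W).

δ = d/R = 1389.8/6378.14 = 0.217901 rad
φ₂ = arcsin(sin φ₁ cos δ + cos φ₁ sin δ cos θ)
   = arcsin(-0.92440·0.97635 + 0.38143·0.21618·-0.88862) = -77.37265°
λ₂ = λ₁ + atan2(sin θ sin δ cos φ₁, cos δ − sin φ₁ sin φ₂) = 53.92261°

77.373°S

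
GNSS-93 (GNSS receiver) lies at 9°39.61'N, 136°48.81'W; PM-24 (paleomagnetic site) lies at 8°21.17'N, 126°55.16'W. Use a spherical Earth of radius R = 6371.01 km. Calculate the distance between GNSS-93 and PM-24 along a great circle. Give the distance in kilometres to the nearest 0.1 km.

1096.2 km

GNSS-93: φ = +9.66017°, λ = -136.81350°
PM-24: φ = +8.35283°, λ = -126.91933°
Δφ = -1.3073°,  Δλ = 9.8942°
a = sin²(Δφ/2) + cos φ₁ cos φ₂ sin²(Δλ/2) = 0.007384
c = 2·arcsin(√a) = 0.172067 rad = 9.8587°
d = R·c = 6371.01 × 0.172067 = 1096.2 km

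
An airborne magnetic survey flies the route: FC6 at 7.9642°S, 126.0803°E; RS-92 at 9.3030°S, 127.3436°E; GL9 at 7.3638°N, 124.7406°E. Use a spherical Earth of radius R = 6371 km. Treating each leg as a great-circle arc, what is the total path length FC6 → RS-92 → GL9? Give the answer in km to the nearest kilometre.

FC6→RS-92: c = 0.031956 rad, d = 203.59 km
RS-92→GL9: c = 0.294391 rad, d = 1875.57 km
Total = 203.59 + 1875.57 = 2079.15 km

2079 km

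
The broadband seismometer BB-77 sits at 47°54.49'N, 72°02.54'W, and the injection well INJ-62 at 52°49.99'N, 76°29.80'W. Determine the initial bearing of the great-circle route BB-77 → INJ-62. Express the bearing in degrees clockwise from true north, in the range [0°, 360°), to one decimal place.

BB-77: φ = +47.90817°, λ = -72.04233°
INJ-62: φ = +52.83317°, λ = -76.49667°
Δλ = -4.4543°
y = sin Δλ · cos φ₂ = -0.046920
x = cos φ₁ sin φ₂ − sin φ₁ cos φ₂ cos Δλ = 0.087206
θ = atan2(y, x) = -28.2820° → 331.7180° (mod 360°)

331.7°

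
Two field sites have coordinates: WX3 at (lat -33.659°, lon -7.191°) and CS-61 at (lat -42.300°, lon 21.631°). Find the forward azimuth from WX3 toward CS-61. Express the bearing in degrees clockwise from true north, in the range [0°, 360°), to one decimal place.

Δλ = 28.8220°
y = sin Δλ · cos φ₂ = 0.356569
x = cos φ₁ sin φ₂ − sin φ₁ cos φ₂ cos Δλ = -0.201026
θ = atan2(y, x) = 119.4133° → 119.4133° (mod 360°)

119.4°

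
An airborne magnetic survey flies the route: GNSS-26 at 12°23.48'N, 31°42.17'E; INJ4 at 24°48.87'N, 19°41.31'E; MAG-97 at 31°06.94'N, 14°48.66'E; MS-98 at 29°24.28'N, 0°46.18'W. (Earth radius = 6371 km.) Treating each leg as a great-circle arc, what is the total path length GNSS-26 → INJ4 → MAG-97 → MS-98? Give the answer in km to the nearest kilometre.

GNSS-26: φ = +12.39133°, λ = +31.70283°
INJ4: φ = +24.81450°, λ = +19.68850°
MAG-97: φ = +31.11567°, λ = +14.81100°
MS-98: φ = +29.40467°, λ = -0.76967°
GNSS-26→INJ4: c = 0.293744 rad, d = 1871.44 km
INJ4→MAG-97: c = 0.133179 rad, d = 848.49 km
MAG-97→MS-98: c = 0.236572 rad, d = 1507.20 km
Total = 1871.44 + 848.49 + 1507.20 = 4227.13 km

4227 km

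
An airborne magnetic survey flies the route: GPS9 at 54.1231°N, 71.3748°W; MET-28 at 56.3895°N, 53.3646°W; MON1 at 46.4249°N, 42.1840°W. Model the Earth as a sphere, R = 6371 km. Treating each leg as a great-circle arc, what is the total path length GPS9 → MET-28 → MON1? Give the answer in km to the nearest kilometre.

GPS9→MET-28: c = 0.182888 rad, d = 1165.18 km
MET-28→MON1: c = 0.211709 rad, d = 1348.80 km
Total = 1165.18 + 1348.80 = 2513.98 km

2514 km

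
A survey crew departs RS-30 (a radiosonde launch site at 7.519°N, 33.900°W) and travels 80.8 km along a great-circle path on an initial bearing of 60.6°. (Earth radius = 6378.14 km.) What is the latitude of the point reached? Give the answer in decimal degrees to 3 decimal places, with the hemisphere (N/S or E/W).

7.875°N

δ = d/R = 80.8/6378.14 = 0.012668 rad
φ₂ = arcsin(sin φ₁ cos δ + cos φ₁ sin δ cos θ)
   = arcsin(0.13085·0.99992 + 0.99140·0.01267·0.49090) = 7.87485°
λ₂ = λ₁ + atan2(sin θ sin δ cos φ₁, cos δ − sin φ₁ sin φ₂) = -33.26162°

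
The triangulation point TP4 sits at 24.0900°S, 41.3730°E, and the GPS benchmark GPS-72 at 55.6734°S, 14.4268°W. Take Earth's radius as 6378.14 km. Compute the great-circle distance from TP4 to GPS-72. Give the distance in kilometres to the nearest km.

Δφ = -31.5834°,  Δλ = -55.7998°
a = sin²(Δφ/2) + cos φ₁ cos φ₂ sin²(Δλ/2) = 0.186779
c = 2·arcsin(√a) = 0.893816 rad = 51.2119°
d = R·c = 6378.14 × 0.893816 = 5700.9 km

5701 km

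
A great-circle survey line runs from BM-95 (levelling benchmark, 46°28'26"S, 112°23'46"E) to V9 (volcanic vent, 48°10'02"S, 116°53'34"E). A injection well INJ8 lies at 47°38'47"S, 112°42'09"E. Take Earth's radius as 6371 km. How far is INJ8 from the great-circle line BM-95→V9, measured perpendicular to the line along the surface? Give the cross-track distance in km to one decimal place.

100.4 km

BM-95: φ = -46.47389°, λ = +112.39611°
V9: φ = -48.16722°, λ = +116.89278°
INJ8: φ = -47.64639°, λ = +112.70250°
δ₁₃ = central angle BM-95→INJ8 = 0.020786 rad  (haversine)
θ₁₃ = bearing BM-95→INJ8 = 170.018°,  θ₁₂ = bearing BM-95→V9 = 120.693°
dₓₜ = R·arcsin(sin δ₁₃ · sin(θ₁₃ − θ₁₂)) = 6371·arcsin(0.02078·sin(49.326°)) = 100.432 km
|dₓₜ| = 100.432 km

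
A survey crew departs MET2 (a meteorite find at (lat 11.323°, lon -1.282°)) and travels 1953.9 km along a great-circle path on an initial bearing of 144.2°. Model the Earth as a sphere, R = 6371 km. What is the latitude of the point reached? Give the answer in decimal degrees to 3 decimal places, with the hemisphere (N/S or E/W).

3.033°S

δ = d/R = 1953.9/6371 = 0.306687 rad
φ₂ = arcsin(sin φ₁ cos δ + cos φ₁ sin δ cos θ)
   = arcsin(0.19634·0.95334 + 0.98054·0.30190·-0.81106) = -3.03334°
λ₂ = λ₁ + atan2(sin θ sin δ cos φ₁, cos δ − sin φ₁ sin φ₂) = 8.90418°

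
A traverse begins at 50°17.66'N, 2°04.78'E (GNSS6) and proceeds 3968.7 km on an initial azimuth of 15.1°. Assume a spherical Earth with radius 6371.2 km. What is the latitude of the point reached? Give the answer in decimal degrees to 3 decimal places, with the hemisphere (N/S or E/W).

79.957°N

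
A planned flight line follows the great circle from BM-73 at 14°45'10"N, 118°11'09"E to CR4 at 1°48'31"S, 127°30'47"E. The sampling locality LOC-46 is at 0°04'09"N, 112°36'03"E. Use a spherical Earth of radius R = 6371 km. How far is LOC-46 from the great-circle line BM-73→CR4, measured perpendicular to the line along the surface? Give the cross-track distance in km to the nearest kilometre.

BM-73: φ = +14.75278°, λ = +118.18583°
CR4: φ = -1.80861°, λ = +127.51306°
LOC-46: φ = +0.06917°, λ = +112.60083°
δ₁₃ = central angle BM-73→LOC-46 = 0.273802 rad  (haversine)
θ₁₃ = bearing BM-73→LOC-46 = 201.096°,  θ₁₂ = bearing BM-73→CR4 = 150.097°
dₓₜ = R·arcsin(sin δ₁₃ · sin(θ₁₃ − θ₁₂)) = 6371·arcsin(0.27039·sin(50.999°)) = 1348.806 km
|dₓₜ| = 1348.806 km

1349 km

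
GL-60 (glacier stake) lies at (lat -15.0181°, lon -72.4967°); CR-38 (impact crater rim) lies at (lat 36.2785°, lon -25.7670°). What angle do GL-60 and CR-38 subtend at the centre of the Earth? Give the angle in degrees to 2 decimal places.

67.64°

Δφ = 51.2966°,  Δλ = 46.7297°
a = sin²(Δφ/2) + cos φ₁ cos φ₂ sin²(Δλ/2) = 0.309816
c = 2·arcsin(√a) = 1.180602 rad = 67.6435°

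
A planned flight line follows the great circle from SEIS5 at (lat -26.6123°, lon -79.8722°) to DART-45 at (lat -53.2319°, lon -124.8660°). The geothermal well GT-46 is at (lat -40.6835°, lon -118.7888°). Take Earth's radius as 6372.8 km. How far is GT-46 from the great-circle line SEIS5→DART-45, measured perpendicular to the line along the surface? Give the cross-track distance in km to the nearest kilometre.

δ₁₃ = central angle SEIS5→GT-46 = 0.610218 rad  (haversine)
θ₁₃ = bearing SEIS5→GT-46 = 236.232°,  θ₁₂ = bearing SEIS5→DART-45 = 218.789°
dₓₜ = R·arcsin(sin δ₁₃ · sin(θ₁₃ − θ₁₂)) = 6372.8·arcsin(0.57305·sin(17.443°)) = 1100.136 km
|dₓₜ| = 1100.136 km

1100 km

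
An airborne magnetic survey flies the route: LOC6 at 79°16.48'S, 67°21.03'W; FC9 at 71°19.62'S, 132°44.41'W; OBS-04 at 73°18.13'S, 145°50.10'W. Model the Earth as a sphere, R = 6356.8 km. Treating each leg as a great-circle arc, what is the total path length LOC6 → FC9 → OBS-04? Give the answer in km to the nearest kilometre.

LOC6: φ = -79.27467°, λ = -67.35050°
FC9: φ = -71.32700°, λ = -132.74017°
OBS-04: φ = -73.30217°, λ = -145.83500°
LOC6→FC9: c = 0.299024 rad, d = 1900.83 km
FC9→OBS-04: c = 0.077301 rad, d = 491.39 km
Total = 1900.83 + 491.39 = 2392.22 km

2392 km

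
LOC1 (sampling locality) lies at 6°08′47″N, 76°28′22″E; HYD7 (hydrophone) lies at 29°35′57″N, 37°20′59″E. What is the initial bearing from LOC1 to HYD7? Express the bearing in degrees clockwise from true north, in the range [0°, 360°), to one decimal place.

LOC1: φ = +6.14639°, λ = +76.47278°
HYD7: φ = +29.59917°, λ = +37.34972°
Δλ = -39.1231°
y = sin Δλ · cos φ₂ = -0.548645
x = cos φ₁ sin φ₂ − sin φ₁ cos φ₂ cos Δλ = 0.418866
θ = atan2(y, x) = -52.6399° → 307.3601° (mod 360°)

307.4°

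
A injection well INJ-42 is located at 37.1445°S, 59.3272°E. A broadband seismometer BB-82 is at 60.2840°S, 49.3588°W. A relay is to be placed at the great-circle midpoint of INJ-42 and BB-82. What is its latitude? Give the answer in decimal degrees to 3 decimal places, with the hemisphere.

61.710°S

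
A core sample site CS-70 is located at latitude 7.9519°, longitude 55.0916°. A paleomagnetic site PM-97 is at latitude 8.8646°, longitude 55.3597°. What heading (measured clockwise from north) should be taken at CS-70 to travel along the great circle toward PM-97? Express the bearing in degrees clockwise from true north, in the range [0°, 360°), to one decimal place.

16.2°

Δλ = 0.2681°
y = sin Δλ · cos φ₂ = 0.004623
x = cos φ₁ sin φ₂ − sin φ₁ cos φ₂ cos Δλ = 0.015930
θ = atan2(y, x) = 16.1837° → 16.1837° (mod 360°)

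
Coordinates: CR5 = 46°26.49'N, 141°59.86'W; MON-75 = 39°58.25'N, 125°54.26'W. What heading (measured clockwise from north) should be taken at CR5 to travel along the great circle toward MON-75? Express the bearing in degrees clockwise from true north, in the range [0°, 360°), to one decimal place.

113.2°

CR5: φ = +46.44150°, λ = -141.99767°
MON-75: φ = +39.97083°, λ = -125.90433°
Δλ = 16.0933°
y = sin Δλ · cos φ₂ = 0.212440
x = cos φ₁ sin φ₂ − sin φ₁ cos φ₂ cos Δλ = -0.090930
θ = atan2(y, x) = 113.1723° → 113.1723° (mod 360°)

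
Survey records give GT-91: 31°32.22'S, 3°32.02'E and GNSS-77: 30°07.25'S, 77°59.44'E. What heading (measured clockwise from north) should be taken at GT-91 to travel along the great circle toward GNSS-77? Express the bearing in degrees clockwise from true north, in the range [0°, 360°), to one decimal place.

110.2°

GT-91: φ = -31.53700°, λ = +3.53367°
GNSS-77: φ = -30.12083°, λ = +77.99067°
Δλ = 74.4570°
y = sin Δλ · cos φ₂ = 0.833337
x = cos φ₁ sin φ₂ − sin φ₁ cos φ₂ cos Δλ = -0.306476
θ = atan2(y, x) = 110.1920° → 110.1920° (mod 360°)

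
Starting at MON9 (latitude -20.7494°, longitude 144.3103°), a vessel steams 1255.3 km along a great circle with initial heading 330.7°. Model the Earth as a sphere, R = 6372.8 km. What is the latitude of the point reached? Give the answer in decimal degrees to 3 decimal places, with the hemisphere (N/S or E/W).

10.826°S

δ = d/R = 1255.3/6372.8 = 0.196978 rad
φ₂ = arcsin(sin φ₁ cos δ + cos φ₁ sin δ cos θ)
   = arcsin(-0.35428·0.98066 + 0.93514·0.19571·0.87207) = -10.82621°
λ₂ = λ₁ + atan2(sin θ sin δ cos φ₁, cos δ − sin φ₁ sin φ₂) = 138.71445°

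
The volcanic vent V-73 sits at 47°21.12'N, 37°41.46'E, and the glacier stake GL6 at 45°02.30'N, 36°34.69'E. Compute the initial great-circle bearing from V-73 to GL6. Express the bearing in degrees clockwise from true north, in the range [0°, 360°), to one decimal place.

198.8°

V-73: φ = +47.35200°, λ = +37.69100°
GL6: φ = +45.03833°, λ = +36.57817°
Δλ = -1.1128°
y = sin Δλ · cos φ₂ = -0.013724
x = cos φ₁ sin φ₂ − sin φ₁ cos φ₂ cos Δλ = -0.040272
θ = atan2(y, x) = -161.1821° → 198.8179° (mod 360°)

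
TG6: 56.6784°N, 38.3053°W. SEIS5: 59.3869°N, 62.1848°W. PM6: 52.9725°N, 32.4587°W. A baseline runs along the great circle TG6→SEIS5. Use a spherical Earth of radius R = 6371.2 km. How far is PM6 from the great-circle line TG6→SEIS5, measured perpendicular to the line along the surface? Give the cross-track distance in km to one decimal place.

219.2 km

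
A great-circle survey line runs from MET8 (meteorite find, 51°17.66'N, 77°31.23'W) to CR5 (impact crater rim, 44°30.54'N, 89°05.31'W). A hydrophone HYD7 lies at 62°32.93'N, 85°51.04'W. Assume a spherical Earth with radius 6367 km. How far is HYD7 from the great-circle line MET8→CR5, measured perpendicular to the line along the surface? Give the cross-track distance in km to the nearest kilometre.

MET8: φ = +51.29433°, λ = -77.52050°
CR5: φ = +44.50900°, λ = -89.08850°
HYD7: φ = +62.54883°, λ = -85.85067°
δ₁₃ = central angle MET8→HYD7 = 0.211445 rad  (haversine)
θ₁₃ = bearing MET8→HYD7 = 341.444°,  θ₁₂ = bearing MET8→CR5 = 233.235°
dₓₜ = R·arcsin(sin δ₁₃ · sin(θ₁₃ − θ₁₂)) = 6367·arcsin(0.20987·sin(108.209°)) = 1277.908 km
|dₓₜ| = 1277.908 km

1278 km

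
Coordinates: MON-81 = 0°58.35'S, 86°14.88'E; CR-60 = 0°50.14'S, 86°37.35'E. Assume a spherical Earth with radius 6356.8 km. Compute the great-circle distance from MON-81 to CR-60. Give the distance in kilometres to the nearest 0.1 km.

MON-81: φ = -0.97250°, λ = +86.24800°
CR-60: φ = -0.83567°, λ = +86.62250°
Δφ = 0.1368°,  Δλ = 0.3745°
a = sin²(Δφ/2) + cos φ₁ cos φ₂ sin²(Δλ/2) = 0.000012
c = 2·arcsin(√a) = 0.006958 rad = 0.3987°
d = R·c = 6356.8 × 0.006958 = 44.2 km

44.2 km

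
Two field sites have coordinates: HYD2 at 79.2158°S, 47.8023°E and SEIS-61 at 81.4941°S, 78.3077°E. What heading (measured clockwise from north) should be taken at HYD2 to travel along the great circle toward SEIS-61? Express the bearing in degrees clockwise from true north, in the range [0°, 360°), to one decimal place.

128.6°

Δλ = 30.5054°
y = sin Δλ · cos φ₂ = 0.075083
x = cos φ₁ sin φ₂ − sin φ₁ cos φ₂ cos Δλ = -0.059865
θ = atan2(y, x) = 128.5663° → 128.5663° (mod 360°)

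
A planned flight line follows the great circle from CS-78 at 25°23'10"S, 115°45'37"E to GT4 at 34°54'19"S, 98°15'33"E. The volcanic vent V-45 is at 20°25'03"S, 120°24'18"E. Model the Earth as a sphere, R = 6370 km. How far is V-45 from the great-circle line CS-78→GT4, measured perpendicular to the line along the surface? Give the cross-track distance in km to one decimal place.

CS-78: φ = -25.38611°, λ = +115.76028°
GT4: φ = -34.90528°, λ = +98.25917°
V-45: φ = -20.41750°, λ = +120.40500°
δ₁₃ = central angle CS-78→V-45 = 0.114415 rad  (haversine)
θ₁₃ = bearing CS-78→V-45 = 41.662°,  θ₁₂ = bearing CS-78→GT4 = 233.626°
dₓₜ = R·arcsin(sin δ₁₃ · sin(θ₁₃ − θ₁₂)) = 6370·arcsin(0.11417·sin(-191.964°)) = 150.771 km
|dₓₜ| = 150.771 km

150.8 km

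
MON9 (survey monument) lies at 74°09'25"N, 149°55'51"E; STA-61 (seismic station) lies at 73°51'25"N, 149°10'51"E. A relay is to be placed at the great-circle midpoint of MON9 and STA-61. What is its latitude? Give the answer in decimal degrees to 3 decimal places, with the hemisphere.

74.007°N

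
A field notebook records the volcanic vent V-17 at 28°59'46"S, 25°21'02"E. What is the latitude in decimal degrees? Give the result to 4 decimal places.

28° + 59′/60 + 46″/3600 = 28 + 0.98333 + 0.01278 = 28.9961°

28.9961°S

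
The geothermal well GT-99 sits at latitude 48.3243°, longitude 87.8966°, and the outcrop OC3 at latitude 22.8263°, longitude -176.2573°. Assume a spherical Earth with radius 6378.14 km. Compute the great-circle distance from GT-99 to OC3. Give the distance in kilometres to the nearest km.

Δφ = -25.4980°,  Δλ = 95.8461°
a = sin²(Δφ/2) + cos φ₁ cos φ₂ sin²(Δλ/2) = 0.386331
c = 2·arcsin(√a) = 1.341454 rad = 76.8596°
d = R·c = 6378.14 × 1.341454 = 8556.0 km

8556 km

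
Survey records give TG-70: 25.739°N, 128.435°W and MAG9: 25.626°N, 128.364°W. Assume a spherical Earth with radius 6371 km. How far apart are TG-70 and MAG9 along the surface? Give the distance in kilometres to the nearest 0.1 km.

Δφ = -0.1130°,  Δλ = 0.0710°
a = sin²(Δφ/2) + cos φ₁ cos φ₂ sin²(Δλ/2) = 0.000001
c = 2·arcsin(√a) = 0.002266 rad = 0.1299°
d = R·c = 6371 × 0.002266 = 14.4 km

14.4 km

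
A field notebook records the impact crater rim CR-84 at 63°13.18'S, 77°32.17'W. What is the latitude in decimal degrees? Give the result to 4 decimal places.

63.2197°S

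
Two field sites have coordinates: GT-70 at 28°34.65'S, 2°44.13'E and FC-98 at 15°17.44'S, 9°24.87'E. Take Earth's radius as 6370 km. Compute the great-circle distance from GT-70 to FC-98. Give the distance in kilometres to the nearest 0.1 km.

1628.9 km

GT-70: φ = -28.57750°, λ = +2.73550°
FC-98: φ = -15.29067°, λ = +9.41450°
Δφ = 13.2868°,  Δλ = 6.6790°
a = sin²(Δφ/2) + cos φ₁ cos φ₂ sin²(Δλ/2) = 0.016259
c = 2·arcsin(√a) = 0.255714 rad = 14.6514°
d = R·c = 6370 × 0.255714 = 1628.9 km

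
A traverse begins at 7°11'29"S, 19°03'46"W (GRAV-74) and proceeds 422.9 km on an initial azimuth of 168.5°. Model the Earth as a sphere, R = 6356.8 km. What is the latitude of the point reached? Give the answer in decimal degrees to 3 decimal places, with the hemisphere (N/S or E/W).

10.926°S

GRAV-74: φ = -7.19139°, λ = -19.06278°
δ = d/R = 422.9/6356.8 = 0.066527 rad
φ₂ = arcsin(sin φ₁ cos δ + cos φ₁ sin δ cos θ)
   = arcsin(-0.12518·0.99779 + 0.99213·0.06648·-0.97992) = -10.92584°
λ₂ = λ₁ + atan2(sin θ sin δ cos φ₁, cos δ − sin φ₁ sin φ₂) = -18.28936°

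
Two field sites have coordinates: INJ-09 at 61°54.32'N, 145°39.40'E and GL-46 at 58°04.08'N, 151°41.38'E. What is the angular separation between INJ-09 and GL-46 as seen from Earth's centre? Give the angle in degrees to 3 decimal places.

INJ-09: φ = +61.90533°, λ = +145.65667°
GL-46: φ = +58.06800°, λ = +151.68967°
Δφ = -3.8373°,  Δλ = 6.0330°
a = sin²(Δφ/2) + cos φ₁ cos φ₂ sin²(Δλ/2) = 0.001811
c = 2·arcsin(√a) = 0.085131 rad = 4.8776°

4.878°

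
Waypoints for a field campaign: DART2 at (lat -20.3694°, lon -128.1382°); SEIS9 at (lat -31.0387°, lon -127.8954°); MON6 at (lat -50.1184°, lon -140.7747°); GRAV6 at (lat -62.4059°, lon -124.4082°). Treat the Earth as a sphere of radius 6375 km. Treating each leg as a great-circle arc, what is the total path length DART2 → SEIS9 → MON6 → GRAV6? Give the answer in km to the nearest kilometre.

DART2→SEIS9: c = 0.186253 rad, d = 1187.37 km
SEIS9→MON6: c = 0.372987 rad, d = 2377.79 km
MON6→GRAV6: c = 0.265136 rad, d = 1690.24 km
Total = 1187.37 + 2377.79 + 1690.24 = 5255.40 km

5255 km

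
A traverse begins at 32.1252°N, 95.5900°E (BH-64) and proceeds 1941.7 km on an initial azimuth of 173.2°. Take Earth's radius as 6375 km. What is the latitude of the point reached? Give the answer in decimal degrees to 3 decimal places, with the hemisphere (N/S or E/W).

14.780°N

δ = d/R = 1941.7/6375 = 0.304580 rad
φ₂ = arcsin(sin φ₁ cos δ + cos φ₁ sin δ cos θ)
   = arcsin(0.53177·0.95397 + 0.84689·0.29989·-0.99297) = 14.77987°
λ₂ = λ₁ + atan2(sin θ sin δ cos φ₁, cos δ − sin φ₁ sin φ₂) = 97.69458°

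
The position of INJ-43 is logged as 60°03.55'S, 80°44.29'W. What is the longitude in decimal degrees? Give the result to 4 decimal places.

80.7382°W

80° + 44.29′/60 = 80 + 0.73817 = 80.7382°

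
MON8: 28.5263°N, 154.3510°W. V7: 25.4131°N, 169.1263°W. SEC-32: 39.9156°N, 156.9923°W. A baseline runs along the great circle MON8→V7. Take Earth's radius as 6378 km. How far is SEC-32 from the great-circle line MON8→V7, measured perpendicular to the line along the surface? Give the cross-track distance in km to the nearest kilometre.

δ₁₃ = central angle MON8→SEC-32 = 0.202374 rad  (haversine)
θ₁₃ = bearing MON8→SEC-32 = 349.872°,  θ₁₂ = bearing MON8→V7 = 260.138°
dₓₜ = R·arcsin(sin δ₁₃ · sin(θ₁₃ − θ₁₂)) = 6378·arcsin(0.20100·sin(89.734°)) = 1290.728 km
|dₓₜ| = 1290.728 km

1291 km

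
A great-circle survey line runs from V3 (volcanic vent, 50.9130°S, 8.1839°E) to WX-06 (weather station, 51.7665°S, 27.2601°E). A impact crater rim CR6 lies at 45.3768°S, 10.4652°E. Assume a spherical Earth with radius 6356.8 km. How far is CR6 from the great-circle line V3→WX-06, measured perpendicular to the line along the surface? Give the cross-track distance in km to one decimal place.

δ₁₃ = central angle V3→CR6 = 0.100198 rad  (haversine)
θ₁₃ = bearing V3→CR6 = 16.232°,  θ₁₂ = bearing V3→WX-06 = 101.534°
dₓₜ = R·arcsin(sin δ₁₃ · sin(θ₁₃ − θ₁₂)) = 6356.8·arcsin(0.10003·sin(-85.302°)) = -634.788 km
|dₓₜ| = 634.788 km

634.8 km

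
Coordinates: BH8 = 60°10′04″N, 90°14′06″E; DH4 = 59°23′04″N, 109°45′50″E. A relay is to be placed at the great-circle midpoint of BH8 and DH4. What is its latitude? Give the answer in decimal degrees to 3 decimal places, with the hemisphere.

BH8: φ = +60.16778°, λ = +90.23500°
DH4: φ = +59.38444°, λ = +109.76389°
Bx = cos φ₂ cos Δλ = 0.479978,  By = cos φ₂ sin Δλ = 0.170242
φₘ = atan2(sin φ₁ + sin φ₂, √((cos φ₁ + Bx)² + By²)) = 60.13841°
λₘ = λ₁ + atan2(By, cos φ₁ + Bx) = 100.11514°

60.138°N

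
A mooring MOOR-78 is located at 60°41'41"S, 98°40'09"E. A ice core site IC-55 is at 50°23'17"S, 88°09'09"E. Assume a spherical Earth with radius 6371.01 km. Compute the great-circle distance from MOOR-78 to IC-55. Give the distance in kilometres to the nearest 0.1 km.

MOOR-78: φ = -60.69472°, λ = +98.66917°
IC-55: φ = -50.38806°, λ = +88.15250°
Δφ = 10.3067°,  Δλ = -10.5167°
a = sin²(Δφ/2) + cos φ₁ cos φ₂ sin²(Δλ/2) = 0.010689
c = 2·arcsin(√a) = 0.207146 rad = 11.8686°
d = R·c = 6371.01 × 0.207146 = 1319.7 km

1319.7 km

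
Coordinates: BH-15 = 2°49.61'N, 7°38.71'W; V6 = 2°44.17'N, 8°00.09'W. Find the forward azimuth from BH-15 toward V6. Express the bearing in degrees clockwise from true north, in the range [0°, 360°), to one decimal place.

BH-15: φ = +2.82683°, λ = -7.64517°
V6: φ = +2.73617°, λ = -8.00150°
Δλ = -0.3563°
y = sin Δλ · cos φ₂ = -0.006212
x = cos φ₁ sin φ₂ − sin φ₁ cos φ₂ cos Δλ = -0.001581
θ = atan2(y, x) = -104.2831° → 255.7169° (mod 360°)

255.7°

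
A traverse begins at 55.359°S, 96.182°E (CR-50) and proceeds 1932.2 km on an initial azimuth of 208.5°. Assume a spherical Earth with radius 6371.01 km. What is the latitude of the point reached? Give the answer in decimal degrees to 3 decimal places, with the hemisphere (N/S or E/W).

δ = d/R = 1932.2/6371.01 = 0.303280 rad
φ₂ = arcsin(sin φ₁ cos δ + cos φ₁ sin δ cos θ)
   = arcsin(-0.82273·0.95436 + 0.56843·0.29865·-0.87882) = -69.12713°
λ₂ = λ₁ + atan2(sin θ sin δ cos φ₁, cos δ − sin φ₁ sin φ₂) = 72.60624°

69.127°S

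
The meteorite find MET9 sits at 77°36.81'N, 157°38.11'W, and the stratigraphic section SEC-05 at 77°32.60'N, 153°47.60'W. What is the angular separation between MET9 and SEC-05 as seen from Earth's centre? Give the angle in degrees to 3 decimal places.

0.829°

MET9: φ = +77.61350°, λ = -157.63517°
SEC-05: φ = +77.54333°, λ = -153.79333°
Δφ = -0.0702°,  Δλ = 3.8418°
a = sin²(Δφ/2) + cos φ₁ cos φ₂ sin²(Δλ/2) = 0.000052
c = 2·arcsin(√a) = 0.014473 rad = 0.8292°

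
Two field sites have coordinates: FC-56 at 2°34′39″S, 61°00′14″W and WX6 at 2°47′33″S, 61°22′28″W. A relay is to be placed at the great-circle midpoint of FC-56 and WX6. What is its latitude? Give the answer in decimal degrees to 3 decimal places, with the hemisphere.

2.685°S

FC-56: φ = -2.57750°, λ = -61.00389°
WX6: φ = -2.79250°, λ = -61.37444°
Bx = cos φ₂ cos Δλ = 0.998792,  By = cos φ₂ sin Δλ = -0.006460
φₘ = atan2(sin φ₁ + sin φ₂, √((cos φ₁ + Bx)² + By²)) = -2.68501°
λₘ = λ₁ + atan2(By, cos φ₁ + Bx) = -61.18915°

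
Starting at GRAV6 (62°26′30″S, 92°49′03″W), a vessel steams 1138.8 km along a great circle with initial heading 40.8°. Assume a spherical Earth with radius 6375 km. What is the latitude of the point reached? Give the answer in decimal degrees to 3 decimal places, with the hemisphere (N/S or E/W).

54.116°S

GRAV6: φ = -62.44167°, λ = -92.81750°
δ = d/R = 1138.8/6375 = 0.178635 rad
φ₂ = arcsin(sin φ₁ cos δ + cos φ₁ sin δ cos θ)
   = arcsin(-0.88654·0.98409 + 0.46265·0.17769·0.75700) = -54.11572°
λ₂ = λ₁ + atan2(sin θ sin δ cos φ₁, cos δ − sin φ₁ sin φ₂) = -81.39284°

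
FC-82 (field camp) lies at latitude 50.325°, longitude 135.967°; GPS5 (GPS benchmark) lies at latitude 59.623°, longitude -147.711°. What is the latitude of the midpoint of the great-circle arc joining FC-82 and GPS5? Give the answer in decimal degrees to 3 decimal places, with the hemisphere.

61.041°N

Bx = cos φ₂ cos Δλ = 0.119577,  By = cos φ₂ sin Δλ = 0.491346
φₘ = atan2(sin φ₁ + sin φ₂, √((cos φ₁ + Bx)² + By²)) = 61.04095°
λₘ = λ₁ + atan2(By, cos φ₁ + Bx) = 168.91854°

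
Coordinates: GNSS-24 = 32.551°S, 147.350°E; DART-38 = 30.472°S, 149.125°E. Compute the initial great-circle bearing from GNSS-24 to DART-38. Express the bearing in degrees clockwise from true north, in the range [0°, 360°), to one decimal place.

36.5°

Δλ = 1.7750°
y = sin Δλ · cos φ₂ = 0.026696
x = cos φ₁ sin φ₂ − sin φ₁ cos φ₂ cos Δλ = 0.036055
θ = atan2(y, x) = 36.5175° → 36.5175° (mod 360°)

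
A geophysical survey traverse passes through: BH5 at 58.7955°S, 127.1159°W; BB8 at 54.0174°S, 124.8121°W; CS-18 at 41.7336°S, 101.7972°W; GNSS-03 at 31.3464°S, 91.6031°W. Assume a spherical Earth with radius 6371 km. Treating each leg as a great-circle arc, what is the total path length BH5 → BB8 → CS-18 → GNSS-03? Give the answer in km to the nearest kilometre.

BH5→BB8: c = 0.086297 rad, d = 549.80 km
BB8→CS-18: c = 0.341640 rad, d = 2176.59 km
CS-18→GNSS-03: c = 0.230506 rad, d = 1468.55 km
Total = 549.80 + 2176.59 + 1468.55 = 4194.94 km

4195 km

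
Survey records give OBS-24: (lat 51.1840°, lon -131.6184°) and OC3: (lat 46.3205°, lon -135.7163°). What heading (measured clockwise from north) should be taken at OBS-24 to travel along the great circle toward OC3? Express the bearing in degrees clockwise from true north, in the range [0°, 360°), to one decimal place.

210.6°

Δλ = -4.0979°
y = sin Δλ · cos φ₂ = -0.049353
x = cos φ₁ sin φ₂ − sin φ₁ cos φ₂ cos Δλ = -0.083406
θ = atan2(y, x) = -149.3867° → 210.6133° (mod 360°)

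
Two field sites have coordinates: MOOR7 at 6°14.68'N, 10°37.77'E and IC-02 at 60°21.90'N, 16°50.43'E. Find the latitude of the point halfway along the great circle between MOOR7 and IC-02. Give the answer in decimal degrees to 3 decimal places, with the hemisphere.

MOOR7: φ = +6.24467°, λ = +10.62950°
IC-02: φ = +60.36500°, λ = +16.84050°
Bx = cos φ₂ cos Δλ = 0.491570,  By = cos φ₂ sin Δλ = 0.053497
φₘ = atan2(sin φ₁ + sin φ₂, √((cos φ₁ + Bx)² + By²)) = 33.33913°
λₘ = λ₁ + atan2(By, cos φ₁ + Bx) = 12.69180°

33.339°N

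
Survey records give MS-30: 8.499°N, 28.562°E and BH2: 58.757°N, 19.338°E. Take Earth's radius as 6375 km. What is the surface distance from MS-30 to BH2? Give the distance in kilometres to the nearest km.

5647 km

Δφ = 50.2580°,  Δλ = -9.2240°
a = sin²(Δφ/2) + cos φ₁ cos φ₂ sin²(Δλ/2) = 0.183651
c = 2·arcsin(√a) = 0.885763 rad = 50.7505°
d = R·c = 6375 × 0.885763 = 5646.7 km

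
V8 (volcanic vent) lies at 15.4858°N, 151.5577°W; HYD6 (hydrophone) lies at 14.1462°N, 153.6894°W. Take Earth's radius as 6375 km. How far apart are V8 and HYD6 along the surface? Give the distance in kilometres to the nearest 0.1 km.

273.5 km

Δφ = -1.3396°,  Δλ = -2.1317°
a = sin²(Δφ/2) + cos φ₁ cos φ₂ sin²(Δλ/2) = 0.000460
c = 2·arcsin(√a) = 0.042898 rad = 2.4579°
d = R·c = 6375 × 0.042898 = 273.5 km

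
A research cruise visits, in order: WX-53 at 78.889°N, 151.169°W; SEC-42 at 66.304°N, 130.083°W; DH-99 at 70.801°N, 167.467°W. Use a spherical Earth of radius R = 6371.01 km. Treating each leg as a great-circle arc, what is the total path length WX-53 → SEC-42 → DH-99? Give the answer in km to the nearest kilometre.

WX-53→SEC-42: c = 0.242303 rad, d = 1543.71 km
SEC-42→DH-99: c = 0.246494 rad, d = 1570.42 km
Total = 1543.71 + 1570.42 = 3114.13 km

3114 km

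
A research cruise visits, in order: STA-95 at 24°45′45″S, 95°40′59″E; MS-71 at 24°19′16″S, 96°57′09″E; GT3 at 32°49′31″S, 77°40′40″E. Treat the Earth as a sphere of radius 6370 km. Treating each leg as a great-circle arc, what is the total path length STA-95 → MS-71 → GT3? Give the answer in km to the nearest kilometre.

2239 km

STA-95: φ = -24.76250°, λ = +95.68306°
MS-71: φ = -24.32111°, λ = +96.95250°
GT3: φ = -32.82528°, λ = +77.67778°
STA-95→MS-71: c = 0.021576 rad, d = 137.44 km
MS-71→GT3: c = 0.329877 rad, d = 2101.31 km
Total = 137.44 + 2101.31 = 2238.76 km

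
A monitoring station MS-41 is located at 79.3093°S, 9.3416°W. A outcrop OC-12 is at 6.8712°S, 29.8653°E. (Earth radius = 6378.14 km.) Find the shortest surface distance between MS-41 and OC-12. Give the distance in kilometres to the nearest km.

8339 km

Δφ = 72.4381°,  Δλ = 39.2069°
a = sin²(Δφ/2) + cos φ₁ cos φ₂ sin²(Δλ/2) = 0.369864
c = 2·arcsin(√a) = 1.307492 rad = 74.9138°
d = R·c = 6378.14 × 1.307492 = 8339.4 km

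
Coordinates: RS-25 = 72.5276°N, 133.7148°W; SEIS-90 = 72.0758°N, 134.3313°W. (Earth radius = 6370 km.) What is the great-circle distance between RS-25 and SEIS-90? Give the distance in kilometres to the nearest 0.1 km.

Δφ = -0.4518°,  Δλ = -0.6165°
a = sin²(Δφ/2) + cos φ₁ cos φ₂ sin²(Δλ/2) = 0.000018
c = 2·arcsin(√a) = 0.008537 rad = 0.4891°
d = R·c = 6370 × 0.008537 = 54.4 km

54.4 km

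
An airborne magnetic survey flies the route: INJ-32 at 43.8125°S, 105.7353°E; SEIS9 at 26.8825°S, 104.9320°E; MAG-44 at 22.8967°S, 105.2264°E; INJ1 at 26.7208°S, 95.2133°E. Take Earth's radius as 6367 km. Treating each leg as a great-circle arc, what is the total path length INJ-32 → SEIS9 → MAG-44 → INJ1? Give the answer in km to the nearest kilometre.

3422 km

INJ-32→SEIS9: c = 0.295701 rad, d = 1882.73 km
SEIS9→MAG-44: c = 0.069721 rad, d = 443.91 km
MAG-44→INJ1: c = 0.172025 rad, d = 1095.28 km
Total = 1882.73 + 443.91 + 1095.28 = 3421.93 km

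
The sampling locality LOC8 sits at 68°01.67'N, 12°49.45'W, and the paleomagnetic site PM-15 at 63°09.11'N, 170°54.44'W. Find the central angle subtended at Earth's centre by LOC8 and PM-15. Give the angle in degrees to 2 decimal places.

47.88°

LOC8: φ = +68.02783°, λ = -12.82417°
PM-15: φ = +63.15183°, λ = -170.90733°
Δφ = -4.8760°,  Δλ = -158.0832°
a = sin²(Δφ/2) + cos φ₁ cos φ₂ sin²(Δλ/2) = 0.164682
c = 2·arcsin(√a) = 0.835732 rad = 47.8839°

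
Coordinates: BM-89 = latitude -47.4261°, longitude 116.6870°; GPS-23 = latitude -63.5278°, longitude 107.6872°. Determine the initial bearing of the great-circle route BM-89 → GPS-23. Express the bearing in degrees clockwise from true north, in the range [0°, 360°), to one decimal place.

193.9°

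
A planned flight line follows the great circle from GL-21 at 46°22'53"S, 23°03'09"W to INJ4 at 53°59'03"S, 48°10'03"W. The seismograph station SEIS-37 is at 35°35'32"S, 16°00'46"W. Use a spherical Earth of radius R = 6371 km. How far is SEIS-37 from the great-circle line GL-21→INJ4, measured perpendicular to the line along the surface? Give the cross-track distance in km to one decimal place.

597.5 km

GL-21: φ = -46.38139°, λ = -23.05250°
INJ4: φ = -53.98417°, λ = -48.16750°
SEIS-37: φ = -35.59222°, λ = -16.01278°
δ₁₃ = central angle GL-21→SEIS-37 = 0.209699 rad  (haversine)
θ₁₃ = bearing GL-21→SEIS-37 = 28.604°,  θ₁₂ = bearing GL-21→INJ4 = 235.341°
dₓₜ = R·arcsin(sin δ₁₃ · sin(θ₁₃ − θ₁₂)) = 6371·arcsin(0.20817·sin(-206.736°)) = 597.520 km
|dₓₜ| = 597.520 km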